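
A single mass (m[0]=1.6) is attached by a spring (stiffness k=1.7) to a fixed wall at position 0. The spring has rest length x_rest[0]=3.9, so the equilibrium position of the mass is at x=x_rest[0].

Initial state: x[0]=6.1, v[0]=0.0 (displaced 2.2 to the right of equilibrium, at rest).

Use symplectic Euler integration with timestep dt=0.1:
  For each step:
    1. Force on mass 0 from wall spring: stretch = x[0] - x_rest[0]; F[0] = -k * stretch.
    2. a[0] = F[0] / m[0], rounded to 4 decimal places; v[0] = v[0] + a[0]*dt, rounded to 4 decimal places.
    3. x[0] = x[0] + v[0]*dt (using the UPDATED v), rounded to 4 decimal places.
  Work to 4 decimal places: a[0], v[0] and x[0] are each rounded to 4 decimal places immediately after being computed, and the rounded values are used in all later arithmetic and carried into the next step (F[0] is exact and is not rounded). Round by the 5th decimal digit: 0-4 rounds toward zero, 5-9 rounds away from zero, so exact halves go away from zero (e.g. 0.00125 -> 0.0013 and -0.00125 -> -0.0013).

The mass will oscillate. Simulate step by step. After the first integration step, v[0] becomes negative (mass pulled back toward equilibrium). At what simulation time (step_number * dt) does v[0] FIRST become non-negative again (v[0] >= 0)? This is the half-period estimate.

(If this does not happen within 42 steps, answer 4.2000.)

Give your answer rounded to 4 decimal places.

Step 0: x=[6.1000] v=[0.0000]
Step 1: x=[6.0766] v=[-0.2338]
Step 2: x=[6.0301] v=[-0.4651]
Step 3: x=[5.9610] v=[-0.6914]
Step 4: x=[5.8700] v=[-0.9104]
Step 5: x=[5.7580] v=[-1.1197]
Step 6: x=[5.6263] v=[-1.3171]
Step 7: x=[5.4763] v=[-1.5005]
Step 8: x=[5.3095] v=[-1.6680]
Step 9: x=[5.1277] v=[-1.8178]
Step 10: x=[4.9329] v=[-1.9482]
Step 11: x=[4.7271] v=[-2.0580]
Step 12: x=[4.5125] v=[-2.1459]
Step 13: x=[4.2914] v=[-2.2110]
Step 14: x=[4.0661] v=[-2.2526]
Step 15: x=[3.8391] v=[-2.2703]
Step 16: x=[3.6127] v=[-2.2638]
Step 17: x=[3.3894] v=[-2.2333]
Step 18: x=[3.1715] v=[-2.1791]
Step 19: x=[2.9613] v=[-2.1017]
Step 20: x=[2.7611] v=[-2.0020]
Step 21: x=[2.5730] v=[-1.8810]
Step 22: x=[2.3990] v=[-1.7400]
Step 23: x=[2.2410] v=[-1.5805]
Step 24: x=[2.1006] v=[-1.4042]
Step 25: x=[1.9793] v=[-1.2130]
Step 26: x=[1.8784] v=[-1.0089]
Step 27: x=[1.7990] v=[-0.7941]
Step 28: x=[1.7419] v=[-0.5709]
Step 29: x=[1.7077] v=[-0.3416]
Step 30: x=[1.6968] v=[-0.1087]
Step 31: x=[1.7093] v=[0.1254]
First v>=0 after going negative at step 31, time=3.1000

Answer: 3.1000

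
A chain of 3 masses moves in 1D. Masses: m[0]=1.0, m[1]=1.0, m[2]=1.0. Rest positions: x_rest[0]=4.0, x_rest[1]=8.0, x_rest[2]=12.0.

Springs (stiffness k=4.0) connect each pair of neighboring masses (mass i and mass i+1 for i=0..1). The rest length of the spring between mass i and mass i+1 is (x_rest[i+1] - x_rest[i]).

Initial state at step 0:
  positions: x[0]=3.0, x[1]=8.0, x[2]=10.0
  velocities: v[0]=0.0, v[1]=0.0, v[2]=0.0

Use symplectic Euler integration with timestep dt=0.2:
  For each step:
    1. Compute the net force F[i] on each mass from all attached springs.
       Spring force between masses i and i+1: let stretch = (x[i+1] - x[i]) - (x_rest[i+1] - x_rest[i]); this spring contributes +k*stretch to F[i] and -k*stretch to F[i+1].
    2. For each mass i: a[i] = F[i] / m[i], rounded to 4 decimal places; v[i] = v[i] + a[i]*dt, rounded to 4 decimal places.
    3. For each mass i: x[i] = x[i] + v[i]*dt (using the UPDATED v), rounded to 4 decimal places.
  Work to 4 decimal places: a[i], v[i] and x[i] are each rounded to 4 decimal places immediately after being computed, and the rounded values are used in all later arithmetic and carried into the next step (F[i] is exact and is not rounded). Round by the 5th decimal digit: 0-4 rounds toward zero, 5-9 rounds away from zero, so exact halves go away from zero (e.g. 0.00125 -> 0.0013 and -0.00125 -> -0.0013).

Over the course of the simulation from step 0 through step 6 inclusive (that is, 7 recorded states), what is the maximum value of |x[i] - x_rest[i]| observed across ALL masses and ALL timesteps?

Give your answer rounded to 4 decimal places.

Answer: 2.0651

Derivation:
Step 0: x=[3.0000 8.0000 10.0000] v=[0.0000 0.0000 0.0000]
Step 1: x=[3.1600 7.5200 10.3200] v=[0.8000 -2.4000 1.6000]
Step 2: x=[3.3776 6.7904 10.8320] v=[1.0880 -3.6480 2.5600]
Step 3: x=[3.5012 6.1614 11.3373] v=[0.6182 -3.1450 2.5267]
Step 4: x=[3.4105 5.9349 11.6545] v=[-0.4536 -1.1324 1.5860]
Step 5: x=[3.0837 6.2197 11.6966] v=[-1.6341 1.4238 0.2103]
Step 6: x=[2.6186 6.8790 11.5024] v=[-2.3253 3.2965 -0.9712]
Max displacement = 2.0651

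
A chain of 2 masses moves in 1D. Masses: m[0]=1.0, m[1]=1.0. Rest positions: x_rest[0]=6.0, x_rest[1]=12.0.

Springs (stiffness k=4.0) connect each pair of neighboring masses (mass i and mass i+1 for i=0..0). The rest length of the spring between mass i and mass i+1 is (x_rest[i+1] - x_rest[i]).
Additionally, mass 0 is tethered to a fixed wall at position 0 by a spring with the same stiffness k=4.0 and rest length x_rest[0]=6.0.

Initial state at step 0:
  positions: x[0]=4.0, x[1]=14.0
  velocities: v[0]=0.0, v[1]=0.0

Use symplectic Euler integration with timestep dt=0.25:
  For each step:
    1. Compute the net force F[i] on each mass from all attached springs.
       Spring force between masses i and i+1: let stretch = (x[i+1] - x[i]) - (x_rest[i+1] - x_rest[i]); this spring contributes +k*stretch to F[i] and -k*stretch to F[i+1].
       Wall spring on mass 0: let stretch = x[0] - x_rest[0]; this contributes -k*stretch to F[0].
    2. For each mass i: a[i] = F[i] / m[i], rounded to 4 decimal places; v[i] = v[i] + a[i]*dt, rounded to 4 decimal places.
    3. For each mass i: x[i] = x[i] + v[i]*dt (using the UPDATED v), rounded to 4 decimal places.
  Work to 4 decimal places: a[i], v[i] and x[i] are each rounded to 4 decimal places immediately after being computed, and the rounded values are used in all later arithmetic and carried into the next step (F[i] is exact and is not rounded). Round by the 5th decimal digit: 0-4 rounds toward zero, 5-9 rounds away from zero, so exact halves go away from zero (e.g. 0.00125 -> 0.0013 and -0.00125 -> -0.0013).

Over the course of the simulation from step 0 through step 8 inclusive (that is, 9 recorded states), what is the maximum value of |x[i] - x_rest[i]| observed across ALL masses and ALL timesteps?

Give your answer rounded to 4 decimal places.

Step 0: x=[4.0000 14.0000] v=[0.0000 0.0000]
Step 1: x=[5.5000 13.0000] v=[6.0000 -4.0000]
Step 2: x=[7.5000 11.6250] v=[8.0000 -5.5000]
Step 3: x=[8.6563 10.7188] v=[4.6250 -3.6250]
Step 4: x=[8.1641 10.7969] v=[-1.9688 0.3125]
Step 5: x=[6.2891 11.7168] v=[-7.5001 3.6797]
Step 6: x=[4.1987 12.7798] v=[-8.3615 4.2520]
Step 7: x=[3.2039 13.1975] v=[-3.9791 1.6709]
Step 8: x=[3.9066 12.6168] v=[2.8106 -2.3227]
Max displacement = 2.7961

Answer: 2.7961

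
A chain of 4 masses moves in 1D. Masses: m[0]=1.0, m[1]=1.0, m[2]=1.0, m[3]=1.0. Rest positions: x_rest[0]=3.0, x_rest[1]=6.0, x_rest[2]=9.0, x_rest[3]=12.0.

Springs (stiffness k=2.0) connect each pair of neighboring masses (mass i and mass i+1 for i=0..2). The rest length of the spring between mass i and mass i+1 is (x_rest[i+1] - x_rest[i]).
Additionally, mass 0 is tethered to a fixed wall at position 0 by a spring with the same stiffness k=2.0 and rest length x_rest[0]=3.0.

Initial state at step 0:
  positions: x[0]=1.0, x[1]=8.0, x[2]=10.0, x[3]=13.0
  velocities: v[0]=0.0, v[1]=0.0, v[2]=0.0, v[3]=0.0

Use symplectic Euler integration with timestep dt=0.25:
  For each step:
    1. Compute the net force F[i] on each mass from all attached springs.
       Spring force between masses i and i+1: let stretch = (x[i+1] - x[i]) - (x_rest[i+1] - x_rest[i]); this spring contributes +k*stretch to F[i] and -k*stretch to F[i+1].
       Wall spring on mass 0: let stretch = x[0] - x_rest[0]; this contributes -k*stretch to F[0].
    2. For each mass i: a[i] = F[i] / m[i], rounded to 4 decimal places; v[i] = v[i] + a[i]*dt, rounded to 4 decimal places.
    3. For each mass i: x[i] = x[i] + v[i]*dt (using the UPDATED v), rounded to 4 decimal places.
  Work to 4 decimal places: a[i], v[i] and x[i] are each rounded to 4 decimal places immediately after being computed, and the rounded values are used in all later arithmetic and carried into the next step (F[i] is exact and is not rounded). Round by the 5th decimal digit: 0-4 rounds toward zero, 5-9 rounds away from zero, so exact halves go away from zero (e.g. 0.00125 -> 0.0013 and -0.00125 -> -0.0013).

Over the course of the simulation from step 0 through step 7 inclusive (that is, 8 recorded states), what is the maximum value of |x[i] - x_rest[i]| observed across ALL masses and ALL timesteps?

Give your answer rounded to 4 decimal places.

Step 0: x=[1.0000 8.0000 10.0000 13.0000] v=[0.0000 0.0000 0.0000 0.0000]
Step 1: x=[1.7500 7.3750 10.1250 13.0000] v=[3.0000 -2.5000 0.5000 0.0000]
Step 2: x=[2.9844 6.3906 10.2656 13.0156] v=[4.9375 -3.9375 0.5625 0.0625]
Step 3: x=[4.2715 5.4648 10.2656 13.0625] v=[5.1484 -3.7031 0.0000 0.1875]
Step 4: x=[5.1738 4.9900 10.0151 13.1348] v=[3.6093 -1.8994 -1.0020 0.2891]
Step 5: x=[5.4064 5.1663 9.5264 13.1921] v=[0.9305 0.7051 -1.9547 0.2293]
Step 6: x=[4.9332 5.9176 8.9509 13.1662] v=[-1.8928 3.0052 -2.3019 -0.1036]
Step 7: x=[3.9664 6.9250 8.5232 12.9884] v=[-3.8672 4.0297 -1.7109 -0.7113]
Max displacement = 2.4064

Answer: 2.4064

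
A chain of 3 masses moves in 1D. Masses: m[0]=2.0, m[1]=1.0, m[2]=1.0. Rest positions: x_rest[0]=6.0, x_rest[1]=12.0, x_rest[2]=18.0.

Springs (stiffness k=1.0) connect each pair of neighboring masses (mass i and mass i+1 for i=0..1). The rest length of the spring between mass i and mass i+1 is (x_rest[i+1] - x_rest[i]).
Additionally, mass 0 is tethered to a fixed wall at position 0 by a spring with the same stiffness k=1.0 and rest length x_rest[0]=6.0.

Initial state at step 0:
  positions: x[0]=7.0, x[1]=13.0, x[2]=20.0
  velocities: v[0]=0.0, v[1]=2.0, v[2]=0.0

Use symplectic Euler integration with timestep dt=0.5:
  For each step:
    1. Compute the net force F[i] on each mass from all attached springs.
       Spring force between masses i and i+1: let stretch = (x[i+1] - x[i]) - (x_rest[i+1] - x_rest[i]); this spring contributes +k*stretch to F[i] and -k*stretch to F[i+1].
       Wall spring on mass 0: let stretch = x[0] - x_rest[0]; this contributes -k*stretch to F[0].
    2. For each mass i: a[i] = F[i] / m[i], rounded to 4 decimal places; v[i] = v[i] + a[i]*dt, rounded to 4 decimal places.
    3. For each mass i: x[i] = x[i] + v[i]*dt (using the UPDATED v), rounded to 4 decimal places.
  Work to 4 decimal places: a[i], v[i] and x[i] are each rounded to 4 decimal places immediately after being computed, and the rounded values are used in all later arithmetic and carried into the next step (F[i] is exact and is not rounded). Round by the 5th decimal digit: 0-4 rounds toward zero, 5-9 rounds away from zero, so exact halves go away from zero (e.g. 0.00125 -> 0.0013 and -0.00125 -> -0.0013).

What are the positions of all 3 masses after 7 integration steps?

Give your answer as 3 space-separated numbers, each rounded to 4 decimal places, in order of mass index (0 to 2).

Step 0: x=[7.0000 13.0000 20.0000] v=[0.0000 2.0000 0.0000]
Step 1: x=[6.8750 14.2500 19.7500] v=[-0.2500 2.5000 -0.5000]
Step 2: x=[6.8125 15.0313 19.6250] v=[-0.1250 1.5625 -0.2500]
Step 3: x=[6.9258 14.9063 19.8516] v=[0.2266 -0.2501 0.4532]
Step 4: x=[7.1710 14.0225 20.3419] v=[0.4903 -1.7677 0.9806]
Step 5: x=[7.3762 13.0056 20.7524] v=[0.4104 -2.0338 0.8209]
Step 6: x=[7.3631 12.5181 20.7262] v=[-0.0263 -0.9751 -0.0525]
Step 7: x=[7.0739 12.7939 20.1479] v=[-0.5784 0.5515 -1.1566]

Answer: 7.0739 12.7939 20.1479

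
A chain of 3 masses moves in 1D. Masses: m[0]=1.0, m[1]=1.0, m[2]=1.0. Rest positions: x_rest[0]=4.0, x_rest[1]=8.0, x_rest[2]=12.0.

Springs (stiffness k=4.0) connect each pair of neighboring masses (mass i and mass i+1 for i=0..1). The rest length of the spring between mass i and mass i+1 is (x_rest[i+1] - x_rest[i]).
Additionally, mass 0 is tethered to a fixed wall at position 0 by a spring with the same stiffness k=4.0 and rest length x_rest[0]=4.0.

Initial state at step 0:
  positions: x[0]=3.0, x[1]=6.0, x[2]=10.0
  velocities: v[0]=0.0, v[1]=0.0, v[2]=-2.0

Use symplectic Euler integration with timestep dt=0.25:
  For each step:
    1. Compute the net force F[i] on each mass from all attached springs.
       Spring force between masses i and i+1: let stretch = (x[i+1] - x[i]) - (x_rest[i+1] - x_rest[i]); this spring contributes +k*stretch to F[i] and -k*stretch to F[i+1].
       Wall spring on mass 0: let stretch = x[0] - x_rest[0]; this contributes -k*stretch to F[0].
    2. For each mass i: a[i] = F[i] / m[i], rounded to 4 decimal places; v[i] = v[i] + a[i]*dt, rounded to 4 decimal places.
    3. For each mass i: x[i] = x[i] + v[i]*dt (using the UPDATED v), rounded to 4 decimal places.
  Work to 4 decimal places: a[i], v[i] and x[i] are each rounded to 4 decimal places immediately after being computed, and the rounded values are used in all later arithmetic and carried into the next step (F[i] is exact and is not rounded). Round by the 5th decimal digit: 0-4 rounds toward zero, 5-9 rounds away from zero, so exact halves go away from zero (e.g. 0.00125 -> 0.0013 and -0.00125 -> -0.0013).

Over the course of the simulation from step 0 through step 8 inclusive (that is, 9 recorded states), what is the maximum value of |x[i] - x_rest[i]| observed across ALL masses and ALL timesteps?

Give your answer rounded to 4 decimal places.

Answer: 2.8125

Derivation:
Step 0: x=[3.0000 6.0000 10.0000] v=[0.0000 0.0000 -2.0000]
Step 1: x=[3.0000 6.2500 9.5000] v=[0.0000 1.0000 -2.0000]
Step 2: x=[3.0625 6.5000 9.1875] v=[0.2500 1.0000 -1.2500]
Step 3: x=[3.2188 6.5625 9.2031] v=[0.6250 0.2500 0.0625]
Step 4: x=[3.4063 6.4492 9.5586] v=[0.7499 -0.4531 1.4219]
Step 5: x=[3.5029 6.3526 10.1367] v=[0.3865 -0.3866 2.3125]
Step 6: x=[3.4362 6.4896 10.7688] v=[-0.2667 0.5478 2.5284]
Step 7: x=[3.2738 6.9330 11.3311] v=[-0.6495 1.7736 2.2492]
Step 8: x=[3.2078 7.5611 11.7939] v=[-0.2641 2.5125 1.8511]
Max displacement = 2.8125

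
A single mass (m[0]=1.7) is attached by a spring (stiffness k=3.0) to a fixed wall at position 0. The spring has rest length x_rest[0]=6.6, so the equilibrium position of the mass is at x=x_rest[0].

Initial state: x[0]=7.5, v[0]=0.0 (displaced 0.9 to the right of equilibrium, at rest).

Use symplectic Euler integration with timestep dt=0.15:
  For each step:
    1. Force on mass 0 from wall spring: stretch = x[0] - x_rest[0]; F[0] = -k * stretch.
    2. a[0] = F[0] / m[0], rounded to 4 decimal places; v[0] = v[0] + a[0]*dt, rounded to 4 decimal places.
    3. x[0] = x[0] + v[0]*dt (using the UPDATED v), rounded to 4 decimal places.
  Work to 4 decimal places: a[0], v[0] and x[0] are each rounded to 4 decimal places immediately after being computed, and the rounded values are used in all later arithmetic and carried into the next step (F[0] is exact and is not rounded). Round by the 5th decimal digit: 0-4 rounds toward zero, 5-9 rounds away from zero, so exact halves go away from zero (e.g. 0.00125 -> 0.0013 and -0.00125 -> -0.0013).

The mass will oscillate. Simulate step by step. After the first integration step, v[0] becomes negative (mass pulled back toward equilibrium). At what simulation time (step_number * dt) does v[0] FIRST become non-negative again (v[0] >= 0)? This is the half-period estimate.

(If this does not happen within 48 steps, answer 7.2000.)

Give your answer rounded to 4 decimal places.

Answer: 2.4000

Derivation:
Step 0: x=[7.5000] v=[0.0000]
Step 1: x=[7.4643] v=[-0.2382]
Step 2: x=[7.3943] v=[-0.4670]
Step 3: x=[7.2927] v=[-0.6773]
Step 4: x=[7.1636] v=[-0.8607]
Step 5: x=[7.0121] v=[-1.0099]
Step 6: x=[6.8443] v=[-1.1190]
Step 7: x=[6.6667] v=[-1.1837]
Step 8: x=[6.4865] v=[-1.2014]
Step 9: x=[6.3108] v=[-1.1714]
Step 10: x=[6.1466] v=[-1.0948]
Step 11: x=[6.0004] v=[-0.9748]
Step 12: x=[5.8780] v=[-0.8161]
Step 13: x=[5.7843] v=[-0.6250]
Step 14: x=[5.7229] v=[-0.4091]
Step 15: x=[5.6964] v=[-0.1769]
Step 16: x=[5.7057] v=[0.0623]
First v>=0 after going negative at step 16, time=2.4000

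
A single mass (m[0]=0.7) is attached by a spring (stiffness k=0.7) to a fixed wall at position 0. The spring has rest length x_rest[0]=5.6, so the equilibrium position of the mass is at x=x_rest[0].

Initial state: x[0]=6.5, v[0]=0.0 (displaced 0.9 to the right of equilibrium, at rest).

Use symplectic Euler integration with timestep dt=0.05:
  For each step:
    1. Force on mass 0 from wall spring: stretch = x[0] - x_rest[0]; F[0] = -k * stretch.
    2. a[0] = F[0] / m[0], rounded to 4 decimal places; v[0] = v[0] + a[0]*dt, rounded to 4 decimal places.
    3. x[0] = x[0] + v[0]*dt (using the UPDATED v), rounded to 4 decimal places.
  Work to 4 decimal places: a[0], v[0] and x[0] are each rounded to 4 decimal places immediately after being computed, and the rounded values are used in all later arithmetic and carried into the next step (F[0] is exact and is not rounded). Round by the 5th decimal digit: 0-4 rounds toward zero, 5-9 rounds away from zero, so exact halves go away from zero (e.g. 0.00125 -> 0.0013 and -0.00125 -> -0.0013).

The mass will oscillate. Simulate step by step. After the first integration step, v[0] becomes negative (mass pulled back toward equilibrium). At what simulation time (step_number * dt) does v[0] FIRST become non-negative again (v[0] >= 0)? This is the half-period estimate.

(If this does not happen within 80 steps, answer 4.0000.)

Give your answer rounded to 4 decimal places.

Step 0: x=[6.5000] v=[0.0000]
Step 1: x=[6.4978] v=[-0.0450]
Step 2: x=[6.4933] v=[-0.0899]
Step 3: x=[6.4866] v=[-0.1346]
Step 4: x=[6.4777] v=[-0.1789]
Step 5: x=[6.4666] v=[-0.2228]
Step 6: x=[6.4533] v=[-0.2661]
Step 7: x=[6.4379] v=[-0.3088]
Step 8: x=[6.4204] v=[-0.3507]
Step 9: x=[6.4008] v=[-0.3917]
Step 10: x=[6.3792] v=[-0.4317]
Step 11: x=[6.3557] v=[-0.4707]
Step 12: x=[6.3303] v=[-0.5085]
Step 13: x=[6.3031] v=[-0.5450]
Step 14: x=[6.2741] v=[-0.5802]
Step 15: x=[6.2434] v=[-0.6139]
Step 16: x=[6.2111] v=[-0.6461]
Step 17: x=[6.1773] v=[-0.6767]
Step 18: x=[6.1420] v=[-0.7056]
Step 19: x=[6.1054] v=[-0.7327]
Step 20: x=[6.0675] v=[-0.7580]
Step 21: x=[6.0284] v=[-0.7814]
Step 22: x=[5.9883] v=[-0.8028]
Step 23: x=[5.9472] v=[-0.8222]
Step 24: x=[5.9052] v=[-0.8396]
Step 25: x=[5.8625] v=[-0.8549]
Step 26: x=[5.8191] v=[-0.8680]
Step 27: x=[5.7752] v=[-0.8790]
Step 28: x=[5.7308] v=[-0.8878]
Step 29: x=[5.6861] v=[-0.8943]
Step 30: x=[5.6412] v=[-0.8986]
Step 31: x=[5.5962] v=[-0.9007]
Step 32: x=[5.5512] v=[-0.9005]
Step 33: x=[5.5063] v=[-0.8981]
Step 34: x=[5.4616] v=[-0.8934]
Step 35: x=[5.4173] v=[-0.8865]
Step 36: x=[5.3734] v=[-0.8774]
Step 37: x=[5.3301] v=[-0.8661]
Step 38: x=[5.2875] v=[-0.8526]
Step 39: x=[5.2457] v=[-0.8370]
Step 40: x=[5.2047] v=[-0.8193]
Step 41: x=[5.1647] v=[-0.7995]
Step 42: x=[5.1258] v=[-0.7777]
Step 43: x=[5.0881] v=[-0.7540]
Step 44: x=[5.0517] v=[-0.7284]
Step 45: x=[5.0167] v=[-0.7010]
Step 46: x=[4.9831] v=[-0.6718]
Step 47: x=[4.9511] v=[-0.6410]
Step 48: x=[4.9207] v=[-0.6086]
Step 49: x=[4.8920] v=[-0.5746]
Step 50: x=[4.8650] v=[-0.5392]
Step 51: x=[4.8399] v=[-0.5025]
Step 52: x=[4.8167] v=[-0.4645]
Step 53: x=[4.7954] v=[-0.4253]
Step 54: x=[4.7761] v=[-0.3851]
Step 55: x=[4.7589] v=[-0.3439]
Step 56: x=[4.7438] v=[-0.3018]
Step 57: x=[4.7309] v=[-0.2590]
Step 58: x=[4.7201] v=[-0.2155]
Step 59: x=[4.7115] v=[-0.1715]
Step 60: x=[4.7051] v=[-0.1271]
Step 61: x=[4.7010] v=[-0.0824]
Step 62: x=[4.6991] v=[-0.0375]
Step 63: x=[4.6995] v=[0.0075]
First v>=0 after going negative at step 63, time=3.1500

Answer: 3.1500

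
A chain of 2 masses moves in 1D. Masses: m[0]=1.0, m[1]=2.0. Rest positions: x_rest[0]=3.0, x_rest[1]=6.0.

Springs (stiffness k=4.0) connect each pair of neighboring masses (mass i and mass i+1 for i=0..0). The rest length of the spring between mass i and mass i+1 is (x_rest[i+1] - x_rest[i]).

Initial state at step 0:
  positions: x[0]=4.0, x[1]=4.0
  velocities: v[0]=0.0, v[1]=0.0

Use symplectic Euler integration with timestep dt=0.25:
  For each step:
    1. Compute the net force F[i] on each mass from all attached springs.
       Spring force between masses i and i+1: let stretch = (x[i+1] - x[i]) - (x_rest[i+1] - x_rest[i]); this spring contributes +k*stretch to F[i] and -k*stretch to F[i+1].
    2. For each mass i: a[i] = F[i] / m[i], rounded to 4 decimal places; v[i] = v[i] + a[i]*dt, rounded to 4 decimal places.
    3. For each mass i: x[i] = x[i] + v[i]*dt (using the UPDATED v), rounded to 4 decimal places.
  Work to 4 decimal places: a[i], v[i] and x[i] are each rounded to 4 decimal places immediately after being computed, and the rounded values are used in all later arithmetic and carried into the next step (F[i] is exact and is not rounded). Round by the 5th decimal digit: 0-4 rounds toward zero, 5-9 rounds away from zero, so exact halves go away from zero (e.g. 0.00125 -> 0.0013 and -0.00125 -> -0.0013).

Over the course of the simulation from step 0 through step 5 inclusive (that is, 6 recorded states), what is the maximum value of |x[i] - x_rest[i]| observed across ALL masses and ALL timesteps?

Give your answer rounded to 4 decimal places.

Step 0: x=[4.0000 4.0000] v=[0.0000 0.0000]
Step 1: x=[3.2500 4.3750] v=[-3.0000 1.5000]
Step 2: x=[2.0313 4.9844] v=[-4.8750 2.4375]
Step 3: x=[0.8008 5.5997] v=[-4.9219 2.4610]
Step 4: x=[0.0201 5.9901] v=[-3.1230 1.5616]
Step 5: x=[-0.0182 6.0093] v=[-0.1530 0.0766]
Max displacement = 3.0182

Answer: 3.0182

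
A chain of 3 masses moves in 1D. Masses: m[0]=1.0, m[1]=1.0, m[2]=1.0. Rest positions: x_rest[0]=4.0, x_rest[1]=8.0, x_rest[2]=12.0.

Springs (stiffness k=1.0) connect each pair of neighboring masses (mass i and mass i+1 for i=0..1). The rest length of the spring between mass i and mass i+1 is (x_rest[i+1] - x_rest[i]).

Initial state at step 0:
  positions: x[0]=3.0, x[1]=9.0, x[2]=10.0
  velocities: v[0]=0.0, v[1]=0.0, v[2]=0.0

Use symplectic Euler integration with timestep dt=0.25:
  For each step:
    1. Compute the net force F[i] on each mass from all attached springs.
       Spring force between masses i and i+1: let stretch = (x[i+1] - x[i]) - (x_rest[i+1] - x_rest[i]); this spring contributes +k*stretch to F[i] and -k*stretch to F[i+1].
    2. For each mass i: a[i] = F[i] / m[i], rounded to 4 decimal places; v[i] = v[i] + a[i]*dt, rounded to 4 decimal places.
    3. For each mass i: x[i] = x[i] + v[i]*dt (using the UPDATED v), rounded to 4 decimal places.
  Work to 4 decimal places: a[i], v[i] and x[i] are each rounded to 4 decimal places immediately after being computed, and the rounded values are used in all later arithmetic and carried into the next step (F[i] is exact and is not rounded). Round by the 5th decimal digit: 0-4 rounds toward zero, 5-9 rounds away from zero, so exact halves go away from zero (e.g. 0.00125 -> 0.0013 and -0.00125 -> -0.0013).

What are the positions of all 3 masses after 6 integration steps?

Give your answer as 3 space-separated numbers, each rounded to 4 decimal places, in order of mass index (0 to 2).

Answer: 4.1184 5.7048 12.1772

Derivation:
Step 0: x=[3.0000 9.0000 10.0000] v=[0.0000 0.0000 0.0000]
Step 1: x=[3.1250 8.6875 10.1875] v=[0.5000 -1.2500 0.7500]
Step 2: x=[3.3477 8.1211 10.5313] v=[0.8906 -2.2656 1.3750]
Step 3: x=[3.6187 7.4070 10.9744] v=[1.0840 -2.8564 1.7725]
Step 4: x=[3.8765 6.6791 11.4446] v=[1.0311 -2.9116 1.8807]
Step 5: x=[4.0595 6.0739 11.8669] v=[0.7318 -2.4209 1.6893]
Step 6: x=[4.1184 5.7048 12.1772] v=[0.2354 -1.4763 1.2411]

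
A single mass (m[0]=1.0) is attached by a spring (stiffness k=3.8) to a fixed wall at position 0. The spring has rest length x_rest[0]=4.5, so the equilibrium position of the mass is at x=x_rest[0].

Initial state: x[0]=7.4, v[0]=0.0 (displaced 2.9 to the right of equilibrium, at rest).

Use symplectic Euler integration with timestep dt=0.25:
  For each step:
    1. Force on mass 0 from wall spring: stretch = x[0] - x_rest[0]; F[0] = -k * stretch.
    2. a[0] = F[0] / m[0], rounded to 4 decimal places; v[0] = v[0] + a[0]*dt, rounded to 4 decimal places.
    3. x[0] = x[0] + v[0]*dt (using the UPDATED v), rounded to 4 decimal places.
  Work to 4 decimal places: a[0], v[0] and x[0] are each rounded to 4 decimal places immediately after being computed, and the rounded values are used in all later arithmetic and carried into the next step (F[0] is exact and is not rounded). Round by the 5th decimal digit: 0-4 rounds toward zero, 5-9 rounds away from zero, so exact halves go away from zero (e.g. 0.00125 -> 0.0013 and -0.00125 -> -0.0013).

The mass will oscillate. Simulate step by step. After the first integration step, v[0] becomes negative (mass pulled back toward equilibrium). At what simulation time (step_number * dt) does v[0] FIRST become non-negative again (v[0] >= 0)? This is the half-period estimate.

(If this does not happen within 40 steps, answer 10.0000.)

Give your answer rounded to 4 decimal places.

Answer: 1.7500

Derivation:
Step 0: x=[7.4000] v=[0.0000]
Step 1: x=[6.7113] v=[-2.7550]
Step 2: x=[5.4974] v=[-4.8557]
Step 3: x=[4.0466] v=[-5.8032]
Step 4: x=[2.7035] v=[-5.3725]
Step 5: x=[1.7871] v=[-3.6658]
Step 6: x=[1.5150] v=[-1.0886]
Step 7: x=[1.9518] v=[1.7472]
First v>=0 after going negative at step 7, time=1.7500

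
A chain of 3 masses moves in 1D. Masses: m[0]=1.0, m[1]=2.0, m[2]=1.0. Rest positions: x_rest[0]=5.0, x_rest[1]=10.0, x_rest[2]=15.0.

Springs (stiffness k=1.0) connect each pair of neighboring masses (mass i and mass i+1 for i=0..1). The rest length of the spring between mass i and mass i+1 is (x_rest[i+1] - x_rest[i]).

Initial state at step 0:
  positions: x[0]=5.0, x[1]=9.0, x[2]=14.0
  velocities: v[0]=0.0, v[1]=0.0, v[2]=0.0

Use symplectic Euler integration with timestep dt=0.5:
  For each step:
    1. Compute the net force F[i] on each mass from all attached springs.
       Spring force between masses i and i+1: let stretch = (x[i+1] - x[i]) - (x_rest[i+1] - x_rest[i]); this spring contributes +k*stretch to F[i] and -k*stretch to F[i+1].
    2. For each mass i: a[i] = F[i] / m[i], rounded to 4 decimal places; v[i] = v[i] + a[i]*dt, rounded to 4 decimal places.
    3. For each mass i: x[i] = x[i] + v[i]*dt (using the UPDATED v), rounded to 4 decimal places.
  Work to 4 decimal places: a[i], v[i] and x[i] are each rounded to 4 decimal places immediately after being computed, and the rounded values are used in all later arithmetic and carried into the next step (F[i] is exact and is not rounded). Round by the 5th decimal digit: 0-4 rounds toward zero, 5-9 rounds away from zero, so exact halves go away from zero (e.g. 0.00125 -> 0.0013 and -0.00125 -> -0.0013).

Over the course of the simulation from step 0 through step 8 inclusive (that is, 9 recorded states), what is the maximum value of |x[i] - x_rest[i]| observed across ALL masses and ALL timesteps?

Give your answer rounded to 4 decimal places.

Answer: 1.4126

Derivation:
Step 0: x=[5.0000 9.0000 14.0000] v=[0.0000 0.0000 0.0000]
Step 1: x=[4.7500 9.1250 14.0000] v=[-0.5000 0.2500 0.0000]
Step 2: x=[4.3438 9.3125 14.0313] v=[-0.8125 0.3750 0.0625]
Step 3: x=[3.9297 9.4688 14.1329] v=[-0.8282 0.3125 0.2031]
Step 4: x=[3.6504 9.5157 14.3185] v=[-0.5587 0.0938 0.3711]
Step 5: x=[3.5874 9.4298 14.5534] v=[-0.1261 -0.1719 0.4697]
Step 6: x=[3.7350 9.2540 14.7574] v=[0.2951 -0.3516 0.4079]
Step 7: x=[4.0123 9.0763 14.8355] v=[0.5546 -0.3555 0.1562]
Step 8: x=[4.3056 8.9855 14.7238] v=[0.5866 -0.1817 -0.2234]
Max displacement = 1.4126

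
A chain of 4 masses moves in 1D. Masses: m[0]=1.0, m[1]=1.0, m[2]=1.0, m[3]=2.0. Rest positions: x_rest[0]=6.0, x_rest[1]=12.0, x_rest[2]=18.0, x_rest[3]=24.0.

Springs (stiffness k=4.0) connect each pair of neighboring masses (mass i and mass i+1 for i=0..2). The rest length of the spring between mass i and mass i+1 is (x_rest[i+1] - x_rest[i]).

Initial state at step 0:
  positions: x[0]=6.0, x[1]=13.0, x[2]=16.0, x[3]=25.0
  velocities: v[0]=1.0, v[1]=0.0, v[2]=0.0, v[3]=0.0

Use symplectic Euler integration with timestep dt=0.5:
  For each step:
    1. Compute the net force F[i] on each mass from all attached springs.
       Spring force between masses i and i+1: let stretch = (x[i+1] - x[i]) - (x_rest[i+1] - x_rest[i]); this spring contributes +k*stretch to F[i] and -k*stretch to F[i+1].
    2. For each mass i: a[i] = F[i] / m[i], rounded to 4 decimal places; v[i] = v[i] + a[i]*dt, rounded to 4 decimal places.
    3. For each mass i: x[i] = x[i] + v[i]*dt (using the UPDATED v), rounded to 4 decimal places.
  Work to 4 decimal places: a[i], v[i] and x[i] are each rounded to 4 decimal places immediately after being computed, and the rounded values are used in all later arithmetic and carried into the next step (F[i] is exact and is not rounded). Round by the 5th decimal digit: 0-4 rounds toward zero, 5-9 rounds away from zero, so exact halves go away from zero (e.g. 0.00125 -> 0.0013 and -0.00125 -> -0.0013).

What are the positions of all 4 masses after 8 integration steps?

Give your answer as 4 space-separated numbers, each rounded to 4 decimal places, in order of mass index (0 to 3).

Step 0: x=[6.0000 13.0000 16.0000 25.0000] v=[1.0000 0.0000 0.0000 0.0000]
Step 1: x=[7.5000 9.0000 22.0000 23.5000] v=[3.0000 -8.0000 12.0000 -3.0000]
Step 2: x=[4.5000 16.5000 16.5000 24.2500] v=[-6.0000 15.0000 -11.0000 1.5000]
Step 3: x=[7.5000 12.0000 18.7500 24.1250] v=[6.0000 -9.0000 4.5000 -0.2500]
Step 4: x=[9.0000 9.7500 19.6250 24.3125] v=[3.0000 -4.5000 1.7500 0.3750]
Step 5: x=[5.2500 16.6250 15.3125 25.1563] v=[-7.5000 13.7500 -8.6250 1.6875]
Step 6: x=[6.8750 10.8125 22.1563 24.0782] v=[3.2500 -11.6250 13.6876 -2.1563]
Step 7: x=[6.4375 12.4063 19.5782 25.0391] v=[-0.8750 3.1876 -5.1562 1.9218]
Step 8: x=[5.9688 15.2032 15.2891 26.2696] v=[-0.9374 5.5938 -8.5782 2.4609]

Answer: 5.9688 15.2032 15.2891 26.2696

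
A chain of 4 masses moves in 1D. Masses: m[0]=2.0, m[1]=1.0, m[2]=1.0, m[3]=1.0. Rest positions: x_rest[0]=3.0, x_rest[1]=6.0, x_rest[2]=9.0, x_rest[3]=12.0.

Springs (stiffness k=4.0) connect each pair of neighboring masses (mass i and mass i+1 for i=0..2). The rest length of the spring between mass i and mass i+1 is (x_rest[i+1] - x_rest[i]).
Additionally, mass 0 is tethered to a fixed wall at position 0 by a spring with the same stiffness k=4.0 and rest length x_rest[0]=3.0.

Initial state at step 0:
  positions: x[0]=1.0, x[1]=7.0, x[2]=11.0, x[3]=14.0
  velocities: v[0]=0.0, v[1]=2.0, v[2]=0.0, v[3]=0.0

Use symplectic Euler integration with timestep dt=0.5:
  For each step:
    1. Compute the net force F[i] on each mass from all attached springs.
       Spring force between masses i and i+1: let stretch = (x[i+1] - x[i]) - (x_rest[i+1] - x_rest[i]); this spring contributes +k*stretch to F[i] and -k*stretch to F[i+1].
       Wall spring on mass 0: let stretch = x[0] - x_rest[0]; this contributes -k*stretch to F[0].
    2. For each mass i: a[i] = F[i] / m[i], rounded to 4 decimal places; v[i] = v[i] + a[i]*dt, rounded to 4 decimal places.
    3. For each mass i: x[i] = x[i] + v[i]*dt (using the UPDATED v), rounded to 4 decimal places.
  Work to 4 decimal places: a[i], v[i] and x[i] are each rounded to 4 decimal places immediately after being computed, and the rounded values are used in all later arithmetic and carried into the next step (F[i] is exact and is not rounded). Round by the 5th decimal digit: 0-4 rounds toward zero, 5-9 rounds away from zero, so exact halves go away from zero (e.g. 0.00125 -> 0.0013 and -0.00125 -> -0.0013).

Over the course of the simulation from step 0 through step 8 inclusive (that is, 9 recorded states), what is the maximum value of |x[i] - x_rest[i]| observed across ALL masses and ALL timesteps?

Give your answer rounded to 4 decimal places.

Step 0: x=[1.0000 7.0000 11.0000 14.0000] v=[0.0000 2.0000 0.0000 0.0000]
Step 1: x=[3.5000 6.0000 10.0000 14.0000] v=[5.0000 -2.0000 -2.0000 0.0000]
Step 2: x=[5.5000 6.5000 9.0000 13.0000] v=[4.0000 1.0000 -2.0000 -2.0000]
Step 3: x=[5.2500 8.5000 9.5000 11.0000] v=[-0.5000 4.0000 1.0000 -4.0000]
Step 4: x=[4.0000 8.2500 10.5000 10.5000] v=[-2.5000 -0.5000 2.0000 -1.0000]
Step 5: x=[2.8750 6.0000 9.2500 13.0000] v=[-2.2500 -4.5000 -2.5000 5.0000]
Step 6: x=[1.8750 3.8750 8.5000 14.7500] v=[-2.0000 -4.2500 -1.5000 3.5000]
Step 7: x=[0.9375 4.3750 9.3750 13.2500] v=[-1.8750 1.0000 1.7500 -3.0000]
Step 8: x=[1.2500 6.4375 9.1250 10.8750] v=[0.6250 4.1250 -0.5000 -4.7500]
Max displacement = 2.7500

Answer: 2.7500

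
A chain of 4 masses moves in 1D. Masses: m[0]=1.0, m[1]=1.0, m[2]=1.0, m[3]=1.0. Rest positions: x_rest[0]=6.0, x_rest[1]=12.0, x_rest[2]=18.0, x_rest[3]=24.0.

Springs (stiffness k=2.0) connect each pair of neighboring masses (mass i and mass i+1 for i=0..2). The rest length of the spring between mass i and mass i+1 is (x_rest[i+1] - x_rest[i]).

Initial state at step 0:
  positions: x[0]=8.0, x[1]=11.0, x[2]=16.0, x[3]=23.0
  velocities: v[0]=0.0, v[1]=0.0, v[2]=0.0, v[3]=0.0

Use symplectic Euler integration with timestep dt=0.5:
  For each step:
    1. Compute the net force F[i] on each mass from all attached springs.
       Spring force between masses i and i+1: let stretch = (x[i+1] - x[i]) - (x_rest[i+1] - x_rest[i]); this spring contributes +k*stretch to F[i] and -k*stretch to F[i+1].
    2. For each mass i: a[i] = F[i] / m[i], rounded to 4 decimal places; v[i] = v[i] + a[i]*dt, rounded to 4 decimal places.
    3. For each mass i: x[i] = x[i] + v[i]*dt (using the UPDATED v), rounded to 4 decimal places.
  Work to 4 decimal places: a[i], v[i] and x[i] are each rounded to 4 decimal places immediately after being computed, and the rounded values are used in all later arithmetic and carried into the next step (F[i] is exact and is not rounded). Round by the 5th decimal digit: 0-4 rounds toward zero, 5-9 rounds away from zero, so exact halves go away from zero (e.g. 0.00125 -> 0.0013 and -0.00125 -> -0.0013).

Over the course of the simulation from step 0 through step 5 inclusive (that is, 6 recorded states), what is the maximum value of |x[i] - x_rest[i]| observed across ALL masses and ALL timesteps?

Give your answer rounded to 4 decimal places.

Answer: 2.1250

Derivation:
Step 0: x=[8.0000 11.0000 16.0000 23.0000] v=[0.0000 0.0000 0.0000 0.0000]
Step 1: x=[6.5000 12.0000 17.0000 22.5000] v=[-3.0000 2.0000 2.0000 -1.0000]
Step 2: x=[4.7500 12.7500 18.2500 22.2500] v=[-3.5000 1.5000 2.5000 -0.5000]
Step 3: x=[4.0000 12.2500 18.7500 23.0000] v=[-1.5000 -1.0000 1.0000 1.5000]
Step 4: x=[4.3750 10.8750 18.1250 24.6250] v=[0.7500 -2.7500 -1.2500 3.2500]
Step 5: x=[5.0000 9.8750 17.1250 26.0000] v=[1.2500 -2.0000 -2.0000 2.7500]
Max displacement = 2.1250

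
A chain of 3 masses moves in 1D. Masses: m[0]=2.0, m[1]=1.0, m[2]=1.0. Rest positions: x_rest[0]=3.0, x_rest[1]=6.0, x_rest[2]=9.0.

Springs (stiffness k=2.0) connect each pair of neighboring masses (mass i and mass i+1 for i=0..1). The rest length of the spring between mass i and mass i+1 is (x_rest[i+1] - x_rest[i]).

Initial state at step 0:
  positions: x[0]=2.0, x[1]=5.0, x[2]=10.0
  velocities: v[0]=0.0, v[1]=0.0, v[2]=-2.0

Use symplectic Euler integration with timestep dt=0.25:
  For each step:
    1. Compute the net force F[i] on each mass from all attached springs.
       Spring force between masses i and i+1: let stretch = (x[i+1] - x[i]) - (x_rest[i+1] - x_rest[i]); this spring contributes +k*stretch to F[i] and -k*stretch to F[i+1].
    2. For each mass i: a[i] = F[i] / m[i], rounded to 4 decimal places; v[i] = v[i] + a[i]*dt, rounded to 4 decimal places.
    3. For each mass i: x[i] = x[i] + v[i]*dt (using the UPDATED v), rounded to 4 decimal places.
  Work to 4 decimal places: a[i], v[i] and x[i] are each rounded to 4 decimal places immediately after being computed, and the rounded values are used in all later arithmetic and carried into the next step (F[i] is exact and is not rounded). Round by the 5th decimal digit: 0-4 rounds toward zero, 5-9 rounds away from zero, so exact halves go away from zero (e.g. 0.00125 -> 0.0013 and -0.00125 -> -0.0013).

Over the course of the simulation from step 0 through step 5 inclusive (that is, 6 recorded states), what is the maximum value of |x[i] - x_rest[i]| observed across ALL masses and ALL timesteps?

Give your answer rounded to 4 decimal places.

Step 0: x=[2.0000 5.0000 10.0000] v=[0.0000 0.0000 -2.0000]
Step 1: x=[2.0000 5.2500 9.2500] v=[0.0000 1.0000 -3.0000]
Step 2: x=[2.0156 5.5938 8.3750] v=[0.0625 1.3750 -3.5000]
Step 3: x=[2.0674 5.8379 7.5274] v=[0.2071 0.9765 -3.3906]
Step 4: x=[2.1673 5.8219 6.8436] v=[0.3997 -0.0640 -2.7354]
Step 5: x=[2.3082 5.4768 6.4070] v=[0.5634 -1.3805 -1.7463]
Max displacement = 2.5930

Answer: 2.5930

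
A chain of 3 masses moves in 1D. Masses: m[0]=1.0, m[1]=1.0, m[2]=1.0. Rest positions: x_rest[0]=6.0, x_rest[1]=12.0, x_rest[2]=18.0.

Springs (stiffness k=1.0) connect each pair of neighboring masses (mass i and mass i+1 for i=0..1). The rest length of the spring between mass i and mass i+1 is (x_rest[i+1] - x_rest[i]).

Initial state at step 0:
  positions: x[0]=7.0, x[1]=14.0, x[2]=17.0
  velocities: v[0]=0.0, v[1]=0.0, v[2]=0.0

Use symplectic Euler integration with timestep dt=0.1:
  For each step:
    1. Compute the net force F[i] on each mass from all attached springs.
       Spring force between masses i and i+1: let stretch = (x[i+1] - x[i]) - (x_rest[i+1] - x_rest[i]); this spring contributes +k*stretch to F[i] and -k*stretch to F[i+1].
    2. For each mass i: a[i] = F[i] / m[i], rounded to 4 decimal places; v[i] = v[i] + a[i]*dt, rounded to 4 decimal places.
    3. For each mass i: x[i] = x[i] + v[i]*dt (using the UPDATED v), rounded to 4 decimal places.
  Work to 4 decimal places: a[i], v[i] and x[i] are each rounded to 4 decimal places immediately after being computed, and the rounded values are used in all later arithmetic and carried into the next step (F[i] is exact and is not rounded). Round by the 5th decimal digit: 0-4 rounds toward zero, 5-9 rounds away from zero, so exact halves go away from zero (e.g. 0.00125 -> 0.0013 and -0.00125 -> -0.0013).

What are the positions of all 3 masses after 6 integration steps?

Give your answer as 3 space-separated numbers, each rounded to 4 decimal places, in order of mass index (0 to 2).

Step 0: x=[7.0000 14.0000 17.0000] v=[0.0000 0.0000 0.0000]
Step 1: x=[7.0100 13.9600 17.0300] v=[0.1000 -0.4000 0.3000]
Step 2: x=[7.0295 13.8812 17.0893] v=[0.1950 -0.7880 0.5930]
Step 3: x=[7.0575 13.7660 17.1765] v=[0.2802 -1.1524 0.8722]
Step 4: x=[7.0926 13.6178 17.2896] v=[0.3511 -1.4822 1.1312]
Step 5: x=[7.1330 13.4411 17.4260] v=[0.4036 -1.7675 1.3640]
Step 6: x=[7.1764 13.2411 17.5826] v=[0.4344 -1.9998 1.5655]

Answer: 7.1764 13.2411 17.5826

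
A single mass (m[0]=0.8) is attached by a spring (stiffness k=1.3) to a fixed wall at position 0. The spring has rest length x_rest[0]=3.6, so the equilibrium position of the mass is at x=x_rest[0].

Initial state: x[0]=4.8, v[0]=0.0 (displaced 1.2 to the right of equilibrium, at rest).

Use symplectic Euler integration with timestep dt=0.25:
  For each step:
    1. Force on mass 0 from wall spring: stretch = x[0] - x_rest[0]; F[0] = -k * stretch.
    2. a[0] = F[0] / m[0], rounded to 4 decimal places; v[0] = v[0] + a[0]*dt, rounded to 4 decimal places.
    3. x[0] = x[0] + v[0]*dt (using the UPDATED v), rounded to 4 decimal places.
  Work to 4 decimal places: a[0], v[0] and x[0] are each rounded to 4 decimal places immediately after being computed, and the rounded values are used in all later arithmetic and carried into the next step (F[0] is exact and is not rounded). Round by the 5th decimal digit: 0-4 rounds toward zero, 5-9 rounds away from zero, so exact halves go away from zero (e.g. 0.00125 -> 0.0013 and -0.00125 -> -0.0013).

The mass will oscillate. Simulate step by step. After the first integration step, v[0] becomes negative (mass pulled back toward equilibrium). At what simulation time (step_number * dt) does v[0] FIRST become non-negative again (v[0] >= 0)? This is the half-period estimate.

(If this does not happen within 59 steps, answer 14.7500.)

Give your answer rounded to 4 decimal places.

Step 0: x=[4.8000] v=[0.0000]
Step 1: x=[4.6781] v=[-0.4875]
Step 2: x=[4.4467] v=[-0.9255]
Step 3: x=[4.1293] v=[-1.2695]
Step 4: x=[3.7582] v=[-1.4845]
Step 5: x=[3.3710] v=[-1.5488]
Step 6: x=[3.0071] v=[-1.4558]
Step 7: x=[2.7034] v=[-1.2149]
Step 8: x=[2.4907] v=[-0.8507]
Step 9: x=[2.3907] v=[-0.4001]
Step 10: x=[2.4135] v=[0.0912]
First v>=0 after going negative at step 10, time=2.5000

Answer: 2.5000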